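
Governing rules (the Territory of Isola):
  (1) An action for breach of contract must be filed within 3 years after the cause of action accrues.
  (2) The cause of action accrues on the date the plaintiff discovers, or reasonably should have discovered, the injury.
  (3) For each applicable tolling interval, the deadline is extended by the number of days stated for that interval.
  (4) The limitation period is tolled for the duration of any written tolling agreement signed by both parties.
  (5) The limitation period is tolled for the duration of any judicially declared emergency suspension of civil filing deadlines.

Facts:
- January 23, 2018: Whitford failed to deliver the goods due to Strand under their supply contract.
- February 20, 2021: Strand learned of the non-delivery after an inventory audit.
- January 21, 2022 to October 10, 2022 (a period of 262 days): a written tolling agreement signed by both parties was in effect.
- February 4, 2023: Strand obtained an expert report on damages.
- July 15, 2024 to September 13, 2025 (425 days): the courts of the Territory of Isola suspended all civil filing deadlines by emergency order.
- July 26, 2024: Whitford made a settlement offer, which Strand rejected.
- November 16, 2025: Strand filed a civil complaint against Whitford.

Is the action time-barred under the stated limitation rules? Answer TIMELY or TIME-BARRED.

TIMELY

Accrual is tied to discovery, so the period began on February 20, 2021 rather than on January 23, 2018 when the act occurred.
Adding the 3 years base period to February 20, 2021 gives a deadline of February 20, 2024, before any tolling.
Because the written tolling agreement ran from January 21, 2022 to October 10, 2022, the deadline is extended by 262 days to November 8, 2024.
The period was tolled for 425 days by the emergency suspension of filing deadlines (July 15, 2024 to September 13, 2025), pushing the deadline to January 7, 2026.
The other events in the timeline have no effect on the limitation period under the stated rules.
The November 16, 2025 filing precedes the January 7, 2026 deadline; the claim is timely.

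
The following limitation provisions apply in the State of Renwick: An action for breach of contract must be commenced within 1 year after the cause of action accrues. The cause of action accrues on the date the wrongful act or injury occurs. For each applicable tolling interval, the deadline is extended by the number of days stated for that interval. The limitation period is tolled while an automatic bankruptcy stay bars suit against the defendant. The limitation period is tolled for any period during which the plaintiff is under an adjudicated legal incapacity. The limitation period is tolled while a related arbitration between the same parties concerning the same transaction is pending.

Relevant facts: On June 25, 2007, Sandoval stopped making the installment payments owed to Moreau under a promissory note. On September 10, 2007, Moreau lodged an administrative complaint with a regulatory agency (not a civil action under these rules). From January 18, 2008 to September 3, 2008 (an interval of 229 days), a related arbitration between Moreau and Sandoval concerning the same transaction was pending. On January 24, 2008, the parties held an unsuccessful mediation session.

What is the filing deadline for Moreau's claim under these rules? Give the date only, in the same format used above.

The cause of action accrued on June 25, 2007, the date of the act.
Adding the 1 year base period to June 25, 2007 gives a deadline of June 25, 2008, before any tolling.
The period was tolled for 229 days by the pending related arbitration (January 18, 2008 to September 3, 2008), pushing the deadline to February 9, 2009.
Nothing else in the chronology tolls or restarts the period.

February 9, 2009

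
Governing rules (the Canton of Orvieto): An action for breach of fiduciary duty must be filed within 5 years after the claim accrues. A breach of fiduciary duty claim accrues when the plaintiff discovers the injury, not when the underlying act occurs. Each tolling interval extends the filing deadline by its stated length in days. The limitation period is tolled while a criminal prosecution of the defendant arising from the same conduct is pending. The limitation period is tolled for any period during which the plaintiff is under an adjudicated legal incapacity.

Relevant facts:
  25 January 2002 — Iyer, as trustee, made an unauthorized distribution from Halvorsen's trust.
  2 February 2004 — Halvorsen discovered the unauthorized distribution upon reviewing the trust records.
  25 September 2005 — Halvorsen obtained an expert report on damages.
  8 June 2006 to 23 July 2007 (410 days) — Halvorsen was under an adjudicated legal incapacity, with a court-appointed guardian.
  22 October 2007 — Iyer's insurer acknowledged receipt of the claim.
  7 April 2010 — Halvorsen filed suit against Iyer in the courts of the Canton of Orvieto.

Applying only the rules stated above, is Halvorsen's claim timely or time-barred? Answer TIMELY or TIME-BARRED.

The claim did not accrue until Halvorsen discovered the injury on 2 February 2004; the 25 January 2002 act date does not start the clock under the stated rule.
The untolled deadline — 5 years after 2 February 2004 — is 2 February 2009.
Because the plaintiff's legal incapacity ran from 8 June 2006 to 23 July 2007, the deadline is extended by 410 days to 19 March 2010.
None of the other events listed affects the running of the period under the stated rules.
The 7 April 2010 filing falls after the 19 March 2010 deadline; the claim is time-barred.

TIME-BARRED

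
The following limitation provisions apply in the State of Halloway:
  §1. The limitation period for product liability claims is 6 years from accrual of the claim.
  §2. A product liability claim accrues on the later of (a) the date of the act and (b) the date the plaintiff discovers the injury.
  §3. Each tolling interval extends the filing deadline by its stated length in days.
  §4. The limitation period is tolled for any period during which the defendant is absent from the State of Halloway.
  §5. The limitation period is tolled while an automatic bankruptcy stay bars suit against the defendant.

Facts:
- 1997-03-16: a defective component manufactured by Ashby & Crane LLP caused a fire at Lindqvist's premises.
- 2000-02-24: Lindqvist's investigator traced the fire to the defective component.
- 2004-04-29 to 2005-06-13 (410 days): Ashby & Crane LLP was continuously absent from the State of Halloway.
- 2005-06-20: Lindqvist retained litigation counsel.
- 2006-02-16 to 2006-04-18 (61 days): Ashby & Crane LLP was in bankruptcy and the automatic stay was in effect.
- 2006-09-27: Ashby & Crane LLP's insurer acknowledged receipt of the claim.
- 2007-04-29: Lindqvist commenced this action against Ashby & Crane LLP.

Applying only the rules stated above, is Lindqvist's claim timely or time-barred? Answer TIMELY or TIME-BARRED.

Because discovery on 2000-02-24 post-dates the 1997-03-16 act, accrual under the later-of rule falls on 2000-02-24.
Adding the 6 years base period to 2000-02-24 gives a deadline of 2006-02-24, before any tolling.
The defendant's absence from the jurisdiction from 2004-04-29 to 2005-06-13 tolled the period for 410 days, extending the deadline to 2007-04-10.
Because the automatic bankruptcy stay ran from 2006-02-16 to 2006-04-18, the deadline is extended by 61 days to 2007-06-10.
The other events in the timeline have no effect on the limitation period under the stated rules.
Filing on 2007-04-29 beat the 2007-06-10 deadline — the action is timely.

TIMELY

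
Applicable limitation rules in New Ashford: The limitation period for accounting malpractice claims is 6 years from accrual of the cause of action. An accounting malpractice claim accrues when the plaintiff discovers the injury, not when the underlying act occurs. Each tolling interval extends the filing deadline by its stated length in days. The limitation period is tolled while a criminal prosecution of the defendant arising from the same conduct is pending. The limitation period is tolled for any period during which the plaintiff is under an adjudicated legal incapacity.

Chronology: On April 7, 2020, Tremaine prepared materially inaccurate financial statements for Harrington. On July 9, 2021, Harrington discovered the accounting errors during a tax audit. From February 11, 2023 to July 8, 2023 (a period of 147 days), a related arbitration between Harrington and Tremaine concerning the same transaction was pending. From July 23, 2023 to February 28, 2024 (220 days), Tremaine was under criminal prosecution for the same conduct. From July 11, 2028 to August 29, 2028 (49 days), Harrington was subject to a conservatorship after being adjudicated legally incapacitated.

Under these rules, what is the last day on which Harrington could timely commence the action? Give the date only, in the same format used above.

The claim did not accrue until Harrington discovered the injury on July 9, 2021; the April 7, 2020 act date does not start the clock under the stated rule.
Adding the 6 years base period to July 9, 2021 gives a deadline of July 9, 2027, before any tolling.
The pending criminal prosecution from July 23, 2023 to February 28, 2024 tolled the period for 220 days, extending the deadline to February 14, 2028.
By the time the plaintiff's legal incapacity began on July 11, 2028, the limitation period had already expired on February 14, 2028; that interval cannot revive it.
The pending related arbitration from February 11, 2023 to July 8, 2023 does not toll the period, because no stated rule makes a pending arbitration a tolling event.

February 14, 2028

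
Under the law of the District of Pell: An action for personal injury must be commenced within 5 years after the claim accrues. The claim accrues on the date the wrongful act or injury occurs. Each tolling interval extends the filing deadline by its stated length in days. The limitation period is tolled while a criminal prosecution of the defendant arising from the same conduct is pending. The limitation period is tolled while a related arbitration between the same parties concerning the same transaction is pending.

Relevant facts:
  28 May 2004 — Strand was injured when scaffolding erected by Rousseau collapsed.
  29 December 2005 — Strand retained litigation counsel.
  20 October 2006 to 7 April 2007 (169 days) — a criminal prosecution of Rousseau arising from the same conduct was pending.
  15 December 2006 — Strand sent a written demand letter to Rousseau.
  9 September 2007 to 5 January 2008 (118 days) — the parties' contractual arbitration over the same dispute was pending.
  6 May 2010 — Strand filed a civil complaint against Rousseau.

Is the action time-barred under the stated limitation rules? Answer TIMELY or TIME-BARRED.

The limitation period began to run on 28 May 2004.
5 years from 28 May 2004 is 28 May 2009.
The period was tolled for 169 days by the pending criminal prosecution (20 October 2006 to 7 April 2007), pushing the deadline to 13 November 2009.
The period was tolled for 118 days by the pending related arbitration (9 September 2007 to 5 January 2008), pushing the deadline to 11 March 2010.
None of the other events listed affects the running of the period under the stated rules.
The 6 May 2010 filing falls after the 11 March 2010 deadline; the claim is time-barred.

TIME-BARRED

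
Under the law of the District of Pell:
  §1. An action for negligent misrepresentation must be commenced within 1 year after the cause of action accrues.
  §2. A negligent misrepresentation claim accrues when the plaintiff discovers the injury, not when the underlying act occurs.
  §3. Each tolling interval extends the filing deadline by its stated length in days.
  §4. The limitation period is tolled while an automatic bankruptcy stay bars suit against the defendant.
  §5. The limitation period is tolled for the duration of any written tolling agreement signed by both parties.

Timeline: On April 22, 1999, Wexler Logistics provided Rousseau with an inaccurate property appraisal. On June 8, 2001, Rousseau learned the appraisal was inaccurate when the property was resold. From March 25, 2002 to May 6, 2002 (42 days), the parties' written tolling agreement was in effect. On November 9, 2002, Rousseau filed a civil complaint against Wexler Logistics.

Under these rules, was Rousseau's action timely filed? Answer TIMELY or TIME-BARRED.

The claim did not accrue until Rousseau discovered the injury on June 8, 2001; the April 22, 1999 act date does not start the clock under the stated rule.
1 year from June 8, 2001 is June 8, 2002.
The period was tolled for 42 days by the written tolling agreement (March 25, 2002 to May 6, 2002), pushing the deadline to July 20, 2002.
Rousseau filed on November 9, 2002, after the July 20, 2002 deadline, so the action is time-barred.

TIME-BARRED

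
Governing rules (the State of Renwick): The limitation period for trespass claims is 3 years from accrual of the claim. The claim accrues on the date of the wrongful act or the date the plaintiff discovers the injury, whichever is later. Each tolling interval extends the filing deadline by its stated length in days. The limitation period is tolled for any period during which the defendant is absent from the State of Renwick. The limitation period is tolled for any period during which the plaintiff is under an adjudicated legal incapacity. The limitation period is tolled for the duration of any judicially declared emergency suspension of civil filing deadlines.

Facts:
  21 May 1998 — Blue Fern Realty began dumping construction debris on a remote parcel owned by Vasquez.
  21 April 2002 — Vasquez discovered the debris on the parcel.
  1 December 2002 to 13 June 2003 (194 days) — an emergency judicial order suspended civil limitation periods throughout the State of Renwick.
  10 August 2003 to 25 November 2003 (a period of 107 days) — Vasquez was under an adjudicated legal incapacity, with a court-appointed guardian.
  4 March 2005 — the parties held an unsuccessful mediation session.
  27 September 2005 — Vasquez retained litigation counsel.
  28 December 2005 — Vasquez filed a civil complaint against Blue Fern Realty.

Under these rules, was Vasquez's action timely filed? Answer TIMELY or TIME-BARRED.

TIMELY

Taking the later of the act (21 May 1998) and discovery (21 April 2002), the claim accrued on 21 April 2002.
Adding the 3 years base period to 21 April 2002 gives a deadline of 21 April 2005, before any tolling.
The period was tolled for 194 days by the emergency suspension of filing deadlines (1 December 2002 to 13 June 2003), pushing the deadline to 1 November 2005.
Because the plaintiff's legal incapacity ran from 10 August 2003 to 25 November 2003, the deadline is extended by 107 days to 16 February 2006.
The other events in the timeline have no effect on the limitation period under the stated rules.
The 28 December 2005 filing precedes the 16 February 2006 deadline; the claim is timely.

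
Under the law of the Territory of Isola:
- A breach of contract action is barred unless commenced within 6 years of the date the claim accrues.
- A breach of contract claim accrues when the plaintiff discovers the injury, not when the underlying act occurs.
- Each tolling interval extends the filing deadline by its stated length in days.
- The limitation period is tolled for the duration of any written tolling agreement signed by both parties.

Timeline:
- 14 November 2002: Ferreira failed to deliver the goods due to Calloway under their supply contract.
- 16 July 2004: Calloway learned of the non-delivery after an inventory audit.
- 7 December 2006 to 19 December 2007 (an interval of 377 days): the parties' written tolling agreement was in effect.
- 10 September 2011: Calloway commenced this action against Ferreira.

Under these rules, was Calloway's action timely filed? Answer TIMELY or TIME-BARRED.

Under the discovery rule, the claim accrued on 16 July 2004, when Calloway discovered the injury — not on the 14 November 2002 date of the underlying act.
6 years from 16 July 2004 is 16 July 2010.
The period was tolled for 377 days by the written tolling agreement (7 December 2006 to 19 December 2007), pushing the deadline to 28 July 2011.
Calloway filed on 10 September 2011, after the 28 July 2011 deadline, so the action is time-barred.

TIME-BARRED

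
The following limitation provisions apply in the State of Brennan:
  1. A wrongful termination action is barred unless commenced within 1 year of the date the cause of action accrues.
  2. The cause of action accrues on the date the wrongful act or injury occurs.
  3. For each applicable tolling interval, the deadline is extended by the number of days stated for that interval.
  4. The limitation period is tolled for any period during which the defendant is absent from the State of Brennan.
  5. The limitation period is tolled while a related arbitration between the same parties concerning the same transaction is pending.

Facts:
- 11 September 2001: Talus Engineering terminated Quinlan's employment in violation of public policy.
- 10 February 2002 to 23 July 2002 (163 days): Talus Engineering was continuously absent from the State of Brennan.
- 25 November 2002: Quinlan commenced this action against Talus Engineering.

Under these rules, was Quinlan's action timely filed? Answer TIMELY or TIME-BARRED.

The claim accrued on 11 September 2001, when the wrongful act occurred.
The untolled deadline — 1 year after 11 September 2001 — is 11 September 2002.
The period was tolled for 163 days by the defendant's absence from the jurisdiction (10 February 2002 to 23 July 2002), pushing the deadline to 21 February 2003.
Quinlan filed on 25 November 2002, before the 21 February 2003 deadline, so the action is timely.

TIMELY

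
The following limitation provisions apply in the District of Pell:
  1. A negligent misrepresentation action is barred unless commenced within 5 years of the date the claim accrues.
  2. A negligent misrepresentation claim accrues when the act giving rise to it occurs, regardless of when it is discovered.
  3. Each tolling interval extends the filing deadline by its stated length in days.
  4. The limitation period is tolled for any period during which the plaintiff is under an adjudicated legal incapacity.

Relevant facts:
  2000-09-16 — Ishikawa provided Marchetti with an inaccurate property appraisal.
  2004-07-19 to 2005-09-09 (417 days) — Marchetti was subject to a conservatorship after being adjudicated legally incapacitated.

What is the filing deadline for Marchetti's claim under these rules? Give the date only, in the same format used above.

2006-11-07

The claim accrued on 2000-09-16, the date of the act.
Adding the 5 years base period to 2000-09-16 gives a deadline of 2005-09-16, before any tolling.
Because the plaintiff's legal incapacity ran from 2004-07-19 to 2005-09-09, the deadline is extended by 417 days to 2006-11-07.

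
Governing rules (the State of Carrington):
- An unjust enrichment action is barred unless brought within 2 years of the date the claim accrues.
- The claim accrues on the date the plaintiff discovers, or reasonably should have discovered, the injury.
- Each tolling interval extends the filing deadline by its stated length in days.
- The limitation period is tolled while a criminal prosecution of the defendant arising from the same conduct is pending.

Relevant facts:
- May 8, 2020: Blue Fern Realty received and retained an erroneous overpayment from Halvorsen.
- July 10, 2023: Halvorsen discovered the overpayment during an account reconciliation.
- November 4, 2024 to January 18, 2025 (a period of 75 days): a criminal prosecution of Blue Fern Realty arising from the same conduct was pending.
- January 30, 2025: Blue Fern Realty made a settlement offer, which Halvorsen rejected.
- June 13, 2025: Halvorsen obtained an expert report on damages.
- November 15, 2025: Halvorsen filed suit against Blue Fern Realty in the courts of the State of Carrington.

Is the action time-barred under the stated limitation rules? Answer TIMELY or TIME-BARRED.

TIME-BARRED

Under the discovery rule, the claim accrued on July 10, 2023, when Halvorsen discovered the injury — not on the May 8, 2020 date of the underlying act.
Adding the 2 years base period to July 10, 2023 gives a deadline of July 10, 2025, before any tolling.
The period was tolled for 75 days by the pending criminal prosecution (November 4, 2024 to January 18, 2025), pushing the deadline to September 23, 2025.
Nothing else in the chronology tolls or restarts the period.
Halvorsen filed on November 15, 2025, after the September 23, 2025 deadline, so the action is time-barred.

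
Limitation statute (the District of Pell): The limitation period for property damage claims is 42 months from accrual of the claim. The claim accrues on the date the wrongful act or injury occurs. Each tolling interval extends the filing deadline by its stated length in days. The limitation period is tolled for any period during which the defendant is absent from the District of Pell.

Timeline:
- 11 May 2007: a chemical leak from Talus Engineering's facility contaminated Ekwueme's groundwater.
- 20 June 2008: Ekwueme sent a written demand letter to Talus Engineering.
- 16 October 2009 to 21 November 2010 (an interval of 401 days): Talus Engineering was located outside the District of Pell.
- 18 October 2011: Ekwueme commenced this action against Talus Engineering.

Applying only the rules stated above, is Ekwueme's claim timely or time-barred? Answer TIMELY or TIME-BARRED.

The limitation period began to run on 11 May 2007.
42 months from 11 May 2007 is 11 November 2010.
The period was tolled for 401 days by the defendant's absence from the jurisdiction (16 October 2009 to 21 November 2010), pushing the deadline to 17 December 2011.
Nothing else in the chronology tolls or restarts the period.
Filing on 18 October 2011 beat the 17 December 2011 deadline — the action is timely.

TIMELY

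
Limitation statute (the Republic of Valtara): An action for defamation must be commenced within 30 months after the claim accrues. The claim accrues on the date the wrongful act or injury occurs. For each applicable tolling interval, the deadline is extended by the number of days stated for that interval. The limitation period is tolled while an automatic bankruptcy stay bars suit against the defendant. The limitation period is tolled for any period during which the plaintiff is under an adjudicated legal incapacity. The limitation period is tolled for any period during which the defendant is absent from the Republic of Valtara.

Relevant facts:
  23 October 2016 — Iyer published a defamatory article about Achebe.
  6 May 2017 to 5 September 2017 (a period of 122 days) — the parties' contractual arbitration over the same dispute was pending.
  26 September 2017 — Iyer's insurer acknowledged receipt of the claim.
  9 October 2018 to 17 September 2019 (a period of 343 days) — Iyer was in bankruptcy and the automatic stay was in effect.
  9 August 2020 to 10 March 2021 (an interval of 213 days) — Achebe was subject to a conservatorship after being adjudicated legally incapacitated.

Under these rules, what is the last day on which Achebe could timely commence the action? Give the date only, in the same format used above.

31 March 2020

The claim accrued on 23 October 2016, the date of the act.
Adding the 30 months base period to 23 October 2016 gives a deadline of 23 April 2019, before any tolling.
Because the automatic bankruptcy stay ran from 9 October 2018 to 17 September 2019, the deadline is extended by 343 days to 31 March 2020.
By the time the plaintiff's legal incapacity began on 9 August 2020, the limitation period had already expired on 31 March 2020; that interval cannot revive it.
Although a pending arbitration ran from 6 May 2017 to 5 September 2017, the stated rules do not make that a tolling event, so it is disregarded.
Nothing else in the chronology tolls or restarts the period.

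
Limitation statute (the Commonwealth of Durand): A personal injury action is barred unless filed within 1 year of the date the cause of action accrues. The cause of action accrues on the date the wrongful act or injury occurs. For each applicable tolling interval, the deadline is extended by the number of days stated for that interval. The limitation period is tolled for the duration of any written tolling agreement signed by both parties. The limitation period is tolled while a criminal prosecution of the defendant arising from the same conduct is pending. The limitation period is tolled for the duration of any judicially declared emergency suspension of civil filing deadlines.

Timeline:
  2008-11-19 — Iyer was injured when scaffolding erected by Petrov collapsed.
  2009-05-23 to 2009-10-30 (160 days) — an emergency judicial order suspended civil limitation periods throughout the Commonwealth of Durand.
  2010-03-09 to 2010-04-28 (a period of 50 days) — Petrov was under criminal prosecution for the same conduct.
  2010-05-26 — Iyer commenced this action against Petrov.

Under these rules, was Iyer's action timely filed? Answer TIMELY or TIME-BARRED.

TIMELY

The cause of action accrued on 2008-11-19, the date of the act.
The untolled deadline — 1 year after 2008-11-19 — is 2009-11-19.
Because the emergency suspension of filing deadlines ran from 2009-05-23 to 2009-10-30, the deadline is extended by 160 days to 2010-04-28.
The pending criminal prosecution from 2010-03-09 to 2010-04-28 tolled the period for 50 days, extending the deadline to 2010-06-17.
Iyer filed on 2010-05-26, before the 2010-06-17 deadline, so the action is timely.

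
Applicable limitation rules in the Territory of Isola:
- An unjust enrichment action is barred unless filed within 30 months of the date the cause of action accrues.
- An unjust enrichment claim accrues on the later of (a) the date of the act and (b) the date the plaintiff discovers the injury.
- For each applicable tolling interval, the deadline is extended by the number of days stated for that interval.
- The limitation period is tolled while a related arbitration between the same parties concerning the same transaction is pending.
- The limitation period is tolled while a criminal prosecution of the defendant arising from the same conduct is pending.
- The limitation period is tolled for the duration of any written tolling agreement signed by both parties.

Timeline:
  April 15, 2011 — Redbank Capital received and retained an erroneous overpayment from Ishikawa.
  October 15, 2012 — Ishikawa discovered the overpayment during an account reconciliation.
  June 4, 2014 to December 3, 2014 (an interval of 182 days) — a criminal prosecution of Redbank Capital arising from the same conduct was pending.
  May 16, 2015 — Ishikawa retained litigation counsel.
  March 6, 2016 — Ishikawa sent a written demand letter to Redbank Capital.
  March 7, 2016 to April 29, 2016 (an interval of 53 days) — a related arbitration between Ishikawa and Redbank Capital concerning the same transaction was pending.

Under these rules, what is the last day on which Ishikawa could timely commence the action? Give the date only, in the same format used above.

The claim accrued on October 15, 2012 — the later of the April 15, 2011 act and the October 15, 2012 discovery.
The untolled deadline — 30 months after October 15, 2012 — is April 15, 2015.
The period was tolled for 182 days by the pending criminal prosecution (June 4, 2014 to December 3, 2014), pushing the deadline to October 14, 2015.
By the time the pending related arbitration began on March 7, 2016, the limitation period had already expired on October 14, 2015; that interval cannot revive it.
None of the other events listed affects the running of the period under the stated rules.

October 14, 2015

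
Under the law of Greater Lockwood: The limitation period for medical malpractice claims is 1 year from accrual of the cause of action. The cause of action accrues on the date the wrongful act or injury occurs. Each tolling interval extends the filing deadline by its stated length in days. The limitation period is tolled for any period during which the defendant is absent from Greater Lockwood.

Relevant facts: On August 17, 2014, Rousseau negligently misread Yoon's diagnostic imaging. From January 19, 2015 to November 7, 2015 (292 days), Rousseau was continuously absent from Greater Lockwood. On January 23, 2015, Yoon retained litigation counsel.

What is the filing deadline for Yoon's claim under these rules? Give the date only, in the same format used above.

The claim accrued on August 17, 2014, when the wrongful act occurred.
Adding the 1 year base period to August 17, 2014 gives a deadline of August 17, 2015, before any tolling.
Because the defendant's absence from the jurisdiction ran from January 19, 2015 to November 7, 2015, the deadline is extended by 292 days to June 4, 2016.
The other events in the timeline have no effect on the limitation period under the stated rules.

June 4, 2016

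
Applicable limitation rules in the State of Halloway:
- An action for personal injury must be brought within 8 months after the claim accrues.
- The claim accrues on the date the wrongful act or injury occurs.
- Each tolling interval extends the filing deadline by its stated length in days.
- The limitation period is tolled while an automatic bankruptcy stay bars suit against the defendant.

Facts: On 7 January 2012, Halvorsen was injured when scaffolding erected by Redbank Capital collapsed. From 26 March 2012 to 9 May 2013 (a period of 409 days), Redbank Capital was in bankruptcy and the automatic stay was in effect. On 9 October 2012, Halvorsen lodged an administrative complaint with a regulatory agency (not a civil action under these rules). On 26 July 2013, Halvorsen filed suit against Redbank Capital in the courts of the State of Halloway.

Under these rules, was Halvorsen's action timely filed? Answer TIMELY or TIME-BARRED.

The claim accrued on 7 January 2012, when the wrongful act occurred.
Adding the 8 months base period to 7 January 2012 gives a deadline of 7 September 2012, before any tolling.
The automatic bankruptcy stay from 26 March 2012 to 9 May 2013 tolled the period for 409 days, extending the deadline to 21 October 2013.
The other events in the timeline have no effect on the limitation period under the stated rules.
The 26 July 2013 filing precedes the 21 October 2013 deadline; the claim is timely.

TIMELY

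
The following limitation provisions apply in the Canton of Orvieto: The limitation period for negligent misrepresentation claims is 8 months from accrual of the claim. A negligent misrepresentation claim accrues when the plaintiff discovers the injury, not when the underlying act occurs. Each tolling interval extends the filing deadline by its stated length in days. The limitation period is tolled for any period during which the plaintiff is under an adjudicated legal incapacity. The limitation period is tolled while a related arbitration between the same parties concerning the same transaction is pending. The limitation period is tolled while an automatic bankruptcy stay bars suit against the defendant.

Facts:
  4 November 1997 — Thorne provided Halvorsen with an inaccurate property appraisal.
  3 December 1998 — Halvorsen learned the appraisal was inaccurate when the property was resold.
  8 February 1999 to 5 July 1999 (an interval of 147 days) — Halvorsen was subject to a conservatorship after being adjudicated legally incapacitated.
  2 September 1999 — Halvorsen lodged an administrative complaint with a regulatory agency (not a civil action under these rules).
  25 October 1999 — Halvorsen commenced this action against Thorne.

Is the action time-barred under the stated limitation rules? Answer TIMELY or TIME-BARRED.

Under the discovery rule, the claim accrued on 3 December 1998, when Halvorsen discovered the injury — not on the 4 November 1997 date of the underlying act.
Adding the 8 months base period to 3 December 1998 gives a deadline of 3 August 1999, before any tolling.
Because the plaintiff's legal incapacity ran from 8 February 1999 to 5 July 1999, the deadline is extended by 147 days to 28 December 1999.
The other events in the timeline have no effect on the limitation period under the stated rules.
Halvorsen filed on 25 October 1999, before the 28 December 1999 deadline, so the action is timely.

TIMELY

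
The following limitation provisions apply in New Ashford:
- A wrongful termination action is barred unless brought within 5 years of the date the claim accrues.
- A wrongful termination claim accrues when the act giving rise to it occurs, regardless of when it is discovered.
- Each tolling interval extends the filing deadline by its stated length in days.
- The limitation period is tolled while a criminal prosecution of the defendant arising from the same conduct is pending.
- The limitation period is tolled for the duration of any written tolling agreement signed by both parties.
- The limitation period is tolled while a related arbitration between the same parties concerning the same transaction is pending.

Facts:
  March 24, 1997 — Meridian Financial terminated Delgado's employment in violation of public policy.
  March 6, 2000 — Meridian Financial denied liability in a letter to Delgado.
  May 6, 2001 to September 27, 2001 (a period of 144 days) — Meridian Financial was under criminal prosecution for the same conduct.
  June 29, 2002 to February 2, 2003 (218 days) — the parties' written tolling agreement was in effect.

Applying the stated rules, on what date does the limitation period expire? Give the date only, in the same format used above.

The limitation period began to run on March 24, 1997.
The untolled deadline — 5 years after March 24, 1997 — is March 24, 2002.
The pending criminal prosecution from May 6, 2001 to September 27, 2001 tolled the period for 144 days, extending the deadline to August 15, 2002.
The written tolling agreement from June 29, 2002 to February 2, 2003 tolled the period for 218 days, extending the deadline to March 21, 2003.
Nothing else in the chronology tolls or restarts the period.

March 21, 2003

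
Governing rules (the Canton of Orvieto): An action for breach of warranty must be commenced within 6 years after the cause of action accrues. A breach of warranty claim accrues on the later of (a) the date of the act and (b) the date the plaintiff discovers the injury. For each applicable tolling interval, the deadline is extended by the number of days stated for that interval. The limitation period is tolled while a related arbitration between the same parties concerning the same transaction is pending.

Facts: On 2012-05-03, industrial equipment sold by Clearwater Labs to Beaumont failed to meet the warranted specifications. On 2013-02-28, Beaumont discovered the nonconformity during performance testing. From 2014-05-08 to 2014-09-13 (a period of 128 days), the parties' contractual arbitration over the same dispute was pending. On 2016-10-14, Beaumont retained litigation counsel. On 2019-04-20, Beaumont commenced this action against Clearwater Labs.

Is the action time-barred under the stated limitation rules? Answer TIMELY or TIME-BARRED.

TIMELY

Because discovery on 2013-02-28 post-dates the 2012-05-03 act, accrual under the later-of rule falls on 2013-02-28.
The untolled deadline — 6 years after 2013-02-28 — is 2019-02-28.
The pending related arbitration from 2014-05-08 to 2014-09-13 tolled the period for 128 days, extending the deadline to 2019-07-06.
None of the other events listed affects the running of the period under the stated rules.
Beaumont filed on 2019-04-20, before the 2019-07-06 deadline, so the action is timely.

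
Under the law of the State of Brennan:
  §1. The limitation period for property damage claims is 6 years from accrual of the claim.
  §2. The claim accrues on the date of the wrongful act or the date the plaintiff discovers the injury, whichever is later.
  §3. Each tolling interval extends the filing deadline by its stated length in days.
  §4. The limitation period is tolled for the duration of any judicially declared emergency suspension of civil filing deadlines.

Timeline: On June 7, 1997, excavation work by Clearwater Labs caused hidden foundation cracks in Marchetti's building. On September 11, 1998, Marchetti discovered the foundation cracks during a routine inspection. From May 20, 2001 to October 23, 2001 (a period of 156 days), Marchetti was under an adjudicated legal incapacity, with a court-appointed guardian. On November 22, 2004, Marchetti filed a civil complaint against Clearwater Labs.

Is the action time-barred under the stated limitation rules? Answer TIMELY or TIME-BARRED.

TIME-BARRED

Because discovery on September 11, 1998 post-dates the June 7, 1997 act, accrual under the later-of rule falls on September 11, 1998.
Adding the 6 years base period to September 11, 1998 gives a deadline of September 11, 2004, before any tolling.
No stated provision tolls the period for the plaintiff's incapacity, so the interval from May 20, 2001 to October 23, 2001 has no effect on the deadline.
Filing on November 22, 2004 missed the September 11, 2004 deadline — the action is time-barred.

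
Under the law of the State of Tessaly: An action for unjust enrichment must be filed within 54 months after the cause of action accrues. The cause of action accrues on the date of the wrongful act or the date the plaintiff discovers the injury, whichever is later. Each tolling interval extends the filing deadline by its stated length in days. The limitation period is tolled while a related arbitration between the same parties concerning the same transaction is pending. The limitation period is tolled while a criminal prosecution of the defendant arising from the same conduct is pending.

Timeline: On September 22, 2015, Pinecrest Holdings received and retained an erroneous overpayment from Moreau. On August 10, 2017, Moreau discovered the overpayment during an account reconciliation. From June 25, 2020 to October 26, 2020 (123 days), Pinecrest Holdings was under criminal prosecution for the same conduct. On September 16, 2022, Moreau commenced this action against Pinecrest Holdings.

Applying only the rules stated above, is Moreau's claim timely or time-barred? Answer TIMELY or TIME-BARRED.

TIME-BARRED

Because discovery on August 10, 2017 post-dates the September 22, 2015 act, accrual under the later-of rule falls on August 10, 2017.
Adding the 54 months base period to August 10, 2017 gives a deadline of February 10, 2022, before any tolling.
Because the pending criminal prosecution ran from June 25, 2020 to October 26, 2020, the deadline is extended by 123 days to June 13, 2022.
Moreau filed on September 16, 2022, after the June 13, 2022 deadline, so the action is time-barred.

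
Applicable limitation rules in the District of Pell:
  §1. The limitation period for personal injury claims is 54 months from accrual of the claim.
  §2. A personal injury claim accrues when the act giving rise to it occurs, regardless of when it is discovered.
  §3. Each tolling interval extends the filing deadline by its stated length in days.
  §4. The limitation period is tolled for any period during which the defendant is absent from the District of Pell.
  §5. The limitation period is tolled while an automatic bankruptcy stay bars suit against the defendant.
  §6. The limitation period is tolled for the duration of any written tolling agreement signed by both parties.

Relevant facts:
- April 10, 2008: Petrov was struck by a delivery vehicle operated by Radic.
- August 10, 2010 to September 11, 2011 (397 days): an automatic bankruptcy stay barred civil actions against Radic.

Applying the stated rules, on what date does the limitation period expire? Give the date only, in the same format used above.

The limitation period began to run on April 10, 2008.
54 months from April 10, 2008 is October 10, 2012.
The period was tolled for 397 days by the automatic bankruptcy stay (August 10, 2010 to September 11, 2011), pushing the deadline to November 11, 2013.

November 11, 2013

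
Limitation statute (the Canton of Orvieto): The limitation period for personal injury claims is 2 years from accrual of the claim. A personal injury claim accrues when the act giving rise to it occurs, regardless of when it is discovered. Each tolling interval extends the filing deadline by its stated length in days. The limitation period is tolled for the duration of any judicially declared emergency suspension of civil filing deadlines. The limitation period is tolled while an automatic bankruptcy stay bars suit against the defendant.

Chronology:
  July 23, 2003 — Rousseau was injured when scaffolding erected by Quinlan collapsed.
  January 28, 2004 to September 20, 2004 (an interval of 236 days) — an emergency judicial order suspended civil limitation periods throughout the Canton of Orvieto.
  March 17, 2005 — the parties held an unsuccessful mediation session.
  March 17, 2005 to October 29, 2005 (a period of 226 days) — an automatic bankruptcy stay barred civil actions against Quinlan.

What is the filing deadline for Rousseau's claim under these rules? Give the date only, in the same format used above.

October 28, 2006

The limitation period began to run on July 23, 2003.
2 years from July 23, 2003 is July 23, 2005.
The emergency suspension of filing deadlines from January 28, 2004 to September 20, 2004 tolled the period for 236 days, extending the deadline to March 16, 2006.
The automatic bankruptcy stay from March 17, 2005 to October 29, 2005 tolled the period for 226 days, extending the deadline to October 28, 2006.
None of the other events listed affects the running of the period under the stated rules.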